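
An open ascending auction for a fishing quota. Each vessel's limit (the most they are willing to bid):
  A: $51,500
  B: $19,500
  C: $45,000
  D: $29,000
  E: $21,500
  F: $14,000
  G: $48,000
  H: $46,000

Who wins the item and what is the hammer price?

A wins at $48,000

Limits ranked: 51,500 (A) > 48,000 (G) > 46,000 (H) > 45,000 (C) > 29,000 (D) > 21,500 (E) > …
G is the last rival to drop out, at $48,000; A remains and wins at that price.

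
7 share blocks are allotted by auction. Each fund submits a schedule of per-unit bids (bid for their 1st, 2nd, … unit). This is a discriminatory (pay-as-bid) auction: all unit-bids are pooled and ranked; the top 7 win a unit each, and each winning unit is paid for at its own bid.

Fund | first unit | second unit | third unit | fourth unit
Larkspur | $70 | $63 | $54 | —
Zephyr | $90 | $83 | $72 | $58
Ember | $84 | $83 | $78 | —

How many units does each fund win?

Pooled unit-bids ranked (top 7): 90 (Zephyr-1), 84 (Ember-1), 83 (Zephyr-2), 83 (Ember-2), 78 (Ember-3), 72 (Zephyr-3), 70 (Larkspur-1)
Next rejected bid: $63 (not a price — pay-as-bid).
Allocation: Ember 3, Larkspur 1, Zephyr 3.

Ember 3, Larkspur 1, Zephyr 3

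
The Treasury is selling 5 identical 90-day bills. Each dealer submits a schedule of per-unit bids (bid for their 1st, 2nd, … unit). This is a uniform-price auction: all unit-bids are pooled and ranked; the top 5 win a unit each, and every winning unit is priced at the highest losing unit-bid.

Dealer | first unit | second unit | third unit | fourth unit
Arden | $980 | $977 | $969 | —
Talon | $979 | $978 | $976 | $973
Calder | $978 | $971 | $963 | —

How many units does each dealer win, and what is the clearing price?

Arden 2, Calder 1, Talon 2; clearing price $976

Merging the schedules and taking the best 5: 980 (Arden-1), 979 (Talon-1), 978 (Talon-2), 978 (Calder-1), 977 (Arden-2)
The (k+1)-th unit-bid is $976.
Allocation: Arden 2, Calder 1, Talon 2.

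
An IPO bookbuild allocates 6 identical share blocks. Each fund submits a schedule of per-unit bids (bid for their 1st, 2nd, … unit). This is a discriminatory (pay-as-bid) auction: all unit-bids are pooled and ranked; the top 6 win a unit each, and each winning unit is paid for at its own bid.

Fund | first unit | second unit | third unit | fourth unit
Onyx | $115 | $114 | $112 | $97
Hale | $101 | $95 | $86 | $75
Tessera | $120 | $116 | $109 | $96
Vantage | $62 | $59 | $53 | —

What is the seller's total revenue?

Total revenue: $686

Merging the schedules and taking the best 6: 120 (Tessera-1), 116 (Tessera-2), 115 (Onyx-1), 114 (Onyx-2), 112 (Onyx-3), 109 (Tessera-3)
Next rejected bid: $101 (not a price — pay-as-bid).
Each winning unit pays its own bid.
Revenue = 120 + 116 + 115 + 114 + 112 + 109 = $686.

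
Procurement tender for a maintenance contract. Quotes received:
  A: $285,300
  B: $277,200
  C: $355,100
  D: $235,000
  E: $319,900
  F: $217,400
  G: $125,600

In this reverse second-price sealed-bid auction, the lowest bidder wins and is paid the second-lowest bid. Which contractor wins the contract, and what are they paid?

Reverse second-price sealed-bid auction: the lowest bidder wins and is paid the second-lowest bid.
Sorting bids: 125,600 (G) < 217,400 (F) < 235,000 (D) < 277,200 (B) < 285,300 (A) < 319,900 (E) < …
G is lowest; is paid the second-lowest bid, $217,400.

G is paid $217,400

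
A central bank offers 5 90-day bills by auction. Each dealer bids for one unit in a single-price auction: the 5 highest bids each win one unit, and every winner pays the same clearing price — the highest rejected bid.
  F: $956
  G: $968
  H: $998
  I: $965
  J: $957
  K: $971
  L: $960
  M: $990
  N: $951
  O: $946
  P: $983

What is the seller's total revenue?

Sorting: 998 (H), 990 (M), 983 (P), 971 (K), 968 (G), 965 (I), 960 (L), …
Winners (5 units): H, M, P, K, G.
Highest unsuccessful bid: $965 → clearing price.
Total revenue = 5 × $965 = $4,825.

Total revenue: $4,825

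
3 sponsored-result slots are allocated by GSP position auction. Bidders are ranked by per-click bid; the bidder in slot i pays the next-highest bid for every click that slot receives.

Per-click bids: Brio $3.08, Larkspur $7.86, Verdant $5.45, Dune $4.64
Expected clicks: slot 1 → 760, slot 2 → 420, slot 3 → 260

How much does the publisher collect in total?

Total revenue: $6891.60

Ranked by bid: $7.86 (Larkspur) > $5.45 (Verdant) > $4.64 (Dune) > $3.08 (Brio)
Slot 1: Larkspur pays $5.45 × 760 = $4142.00
Slot 2: Verdant pays $4.64 × 420 = $1948.80
Slot 3: Dune pays $3.08 × 260 = $800.80
Total = $6891.60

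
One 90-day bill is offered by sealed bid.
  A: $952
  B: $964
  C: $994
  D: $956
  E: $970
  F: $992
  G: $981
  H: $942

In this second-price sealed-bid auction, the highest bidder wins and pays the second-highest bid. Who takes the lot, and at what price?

Second-price sealed-bid auction: the highest bidder wins and pays the second-highest bid.
Sorting bids: 994 (C) > 992 (F) > 981 (G) > 970 (E) > 964 (B) > 956 (D) > …
C is highest; pays the second-highest bid, $992.

C pays $992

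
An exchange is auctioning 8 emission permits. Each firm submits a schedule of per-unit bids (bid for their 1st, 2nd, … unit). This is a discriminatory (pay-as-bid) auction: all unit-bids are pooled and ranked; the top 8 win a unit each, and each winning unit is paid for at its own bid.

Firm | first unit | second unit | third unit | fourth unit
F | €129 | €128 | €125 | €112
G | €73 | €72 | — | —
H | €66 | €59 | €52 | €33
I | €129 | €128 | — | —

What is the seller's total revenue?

Total revenue: €896

All unit-bids, highest first — top 8: 129 (F-1), 129 (I-1), 128 (F-2), 128 (I-2), 125 (F-3), 112 (F-4), 73 (G-1), 72 (G-2)
Next rejected bid: €66 (not a price — pay-as-bid).
Each winning unit pays its own bid.
Revenue = 129 + 129 + 128 + 128 + 125 + 112 + 73 + 72 = €896.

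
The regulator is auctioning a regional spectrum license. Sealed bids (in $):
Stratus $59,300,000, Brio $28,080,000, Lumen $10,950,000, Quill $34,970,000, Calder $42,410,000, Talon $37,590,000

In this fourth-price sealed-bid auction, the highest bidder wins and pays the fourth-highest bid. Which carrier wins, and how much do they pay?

Stratus pays $34,970,000

Sorting bids: 59,300,000 (Stratus) > 42,410,000 (Calder) > 37,590,000 (Talon) > 34,970,000 (Quill) > 28,080,000 (Brio) > 10,950,000 (Lumen)
Stratus is highest; pays the fourth-highest bid, $34,970,000.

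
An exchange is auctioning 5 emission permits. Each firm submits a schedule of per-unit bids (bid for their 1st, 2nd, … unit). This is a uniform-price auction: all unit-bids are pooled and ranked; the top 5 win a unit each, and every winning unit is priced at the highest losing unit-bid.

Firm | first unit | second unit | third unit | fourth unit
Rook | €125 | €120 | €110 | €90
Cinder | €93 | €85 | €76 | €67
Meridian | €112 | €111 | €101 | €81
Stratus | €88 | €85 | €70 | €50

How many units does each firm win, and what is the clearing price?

Pooled unit-bids ranked (top 5): 125 (Rook-1), 120 (Rook-2), 112 (Meridian-1), 111 (Meridian-2), 110 (Rook-3)
First bid not allocated: €101.
Allocation: Meridian 2, Rook 3.

Meridian 2, Rook 3; clearing price €101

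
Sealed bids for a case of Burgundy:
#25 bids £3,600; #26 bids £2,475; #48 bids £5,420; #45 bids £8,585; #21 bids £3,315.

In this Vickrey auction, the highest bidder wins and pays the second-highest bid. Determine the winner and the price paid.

#45 pays £5,420

Rule: the highest bidder wins and pays the second-highest bid.
Bids ranked: 8,585 (#45) > 5,420 (#48) > 3,600 (#25) > 3,315 (#21) > 2,475 (#26)
Second-price: #45 pays #48's bid of £5,420.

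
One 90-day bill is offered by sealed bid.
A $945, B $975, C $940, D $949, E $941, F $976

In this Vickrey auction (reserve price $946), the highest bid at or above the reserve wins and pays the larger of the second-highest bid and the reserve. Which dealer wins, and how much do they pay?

F pays $975

Sorting bids: 976 (F) > 975 (B) > 949 (D) > 945 (A) > 941 (E) > 940 (C)
F has the top bid at or above the reserve ($976).
max(second-highest $975, reserve $946) = $975; the reserve does not bind.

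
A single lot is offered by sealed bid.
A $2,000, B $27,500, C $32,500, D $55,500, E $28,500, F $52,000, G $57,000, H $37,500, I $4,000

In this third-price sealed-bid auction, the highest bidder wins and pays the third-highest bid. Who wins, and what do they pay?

G pays $52,000

Sorting bids: 57,000 (G) > 55,500 (D) > 52,000 (F) > 37,500 (H) > 32,500 (C) > 28,500 (E) > …
G is highest; pays the third-highest bid, $52,000.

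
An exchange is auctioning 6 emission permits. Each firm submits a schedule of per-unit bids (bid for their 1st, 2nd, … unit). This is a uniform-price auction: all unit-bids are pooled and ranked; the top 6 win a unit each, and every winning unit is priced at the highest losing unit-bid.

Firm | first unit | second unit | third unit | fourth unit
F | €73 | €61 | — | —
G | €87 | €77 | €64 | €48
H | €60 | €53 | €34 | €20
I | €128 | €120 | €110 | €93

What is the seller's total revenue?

All unit-bids, highest first — top 6: 128 (I-1), 120 (I-2), 110 (I-3), 93 (I-4), 87 (G-1), 77 (G-2)
First bid not allocated: €73.
Allocation: G 2, I 4. Every unit priced at €73.
Revenue = 6 × 73 = €438.

Total revenue: €438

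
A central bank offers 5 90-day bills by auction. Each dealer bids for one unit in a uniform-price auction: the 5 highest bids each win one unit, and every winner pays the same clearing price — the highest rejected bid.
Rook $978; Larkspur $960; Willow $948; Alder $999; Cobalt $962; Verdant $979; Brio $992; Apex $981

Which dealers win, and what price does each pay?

Alder, Brio, Apex, Verdant, Rook; each pays $962

Ordering the bids: 999 (Alder), 992 (Brio), 981 (Apex), 979 (Verdant), 978 (Rook), 962 (Cobalt), 960 (Larkspur), …
Top 5: Alder, Brio, Apex, Verdant, Rook.
Highest unsuccessful bid: $962 → clearing price.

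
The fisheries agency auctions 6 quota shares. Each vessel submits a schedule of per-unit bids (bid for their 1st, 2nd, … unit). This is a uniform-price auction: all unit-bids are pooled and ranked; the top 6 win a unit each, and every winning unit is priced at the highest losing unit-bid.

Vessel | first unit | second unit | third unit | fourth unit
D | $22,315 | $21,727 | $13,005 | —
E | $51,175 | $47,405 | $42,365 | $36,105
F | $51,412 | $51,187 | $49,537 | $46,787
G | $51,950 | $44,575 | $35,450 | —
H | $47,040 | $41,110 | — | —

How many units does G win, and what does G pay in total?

Merging the schedules and taking the best 6: 51,950 (G-1), 51,412 (F-1), 51,187 (F-2), 51,175 (E-1), 49,537 (F-3), 47,405 (E-2)
First bid not allocated: $47,040.
G wins 1 unit(s) at $47,040 each.

G: 1 unit, pays $47,040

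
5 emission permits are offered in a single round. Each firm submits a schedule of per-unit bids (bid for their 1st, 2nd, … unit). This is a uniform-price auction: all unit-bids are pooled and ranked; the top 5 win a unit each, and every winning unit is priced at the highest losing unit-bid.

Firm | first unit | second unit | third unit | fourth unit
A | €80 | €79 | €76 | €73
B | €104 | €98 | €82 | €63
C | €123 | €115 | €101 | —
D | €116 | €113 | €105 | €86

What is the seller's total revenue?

Total revenue: €520

All unit-bids, highest first — top 5: 123 (C-1), 116 (D-1), 115 (C-2), 113 (D-2), 105 (D-3)
First bid not allocated: €104.
Allocation: C 2, D 3. Every unit priced at €104.
Revenue = 5 × 104 = €520.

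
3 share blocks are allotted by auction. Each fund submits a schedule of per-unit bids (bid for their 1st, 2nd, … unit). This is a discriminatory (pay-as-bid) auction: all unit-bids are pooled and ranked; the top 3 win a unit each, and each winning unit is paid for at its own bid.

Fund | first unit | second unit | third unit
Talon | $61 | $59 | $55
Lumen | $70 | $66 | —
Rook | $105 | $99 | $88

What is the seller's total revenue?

Total revenue: $292

Merging the schedules and taking the best 3: 105 (Rook-1), 99 (Rook-2), 88 (Rook-3)
Next rejected bid: $70 (not a price — pay-as-bid).
Each winning unit pays its own bid.
Revenue = 105 + 99 + 88 = $292.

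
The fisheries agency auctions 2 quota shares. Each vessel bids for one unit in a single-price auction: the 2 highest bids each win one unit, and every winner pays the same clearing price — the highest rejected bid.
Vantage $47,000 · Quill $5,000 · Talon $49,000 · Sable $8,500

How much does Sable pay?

Sable pays $0

Sorting: 49,000 (Talon), 47,000 (Vantage), 8,500 (Sable), 5,000 (Quill)
Top 2: Talon, Vantage.
Highest unsuccessful bid: $8,500 → clearing price.
Sable does not win → pays $0.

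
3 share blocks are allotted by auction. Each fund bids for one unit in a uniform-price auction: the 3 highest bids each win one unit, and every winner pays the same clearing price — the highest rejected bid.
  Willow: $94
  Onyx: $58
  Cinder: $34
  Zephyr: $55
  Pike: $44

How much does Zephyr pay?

Zephyr pays $44

Sorting: 94 (Willow), 58 (Onyx), 55 (Zephyr), 44 (Pike), 34 (Cinder)
Winners (3 units): Willow, Onyx, Zephyr.
First losing bid is Pike's $44, which sets the uniform price.
Zephyr wins → pays $44.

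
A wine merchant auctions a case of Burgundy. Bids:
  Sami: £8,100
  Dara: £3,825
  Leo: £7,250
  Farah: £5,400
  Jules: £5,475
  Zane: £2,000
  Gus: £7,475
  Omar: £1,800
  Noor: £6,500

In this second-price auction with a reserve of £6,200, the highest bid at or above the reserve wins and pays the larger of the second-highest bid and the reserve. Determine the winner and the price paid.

Bids in order: 8,100 (Sami) > 7,475 (Gus) > 7,250 (Leo) > 6,500 (Noor) > 5,475 (Jules) > 5,400 (Farah) > …
Sami has the top bid at or above the reserve (£8,100).
max(second-highest £7,475, reserve £6,200) = £7,475; the reserve does not bind.

Sami pays £7,475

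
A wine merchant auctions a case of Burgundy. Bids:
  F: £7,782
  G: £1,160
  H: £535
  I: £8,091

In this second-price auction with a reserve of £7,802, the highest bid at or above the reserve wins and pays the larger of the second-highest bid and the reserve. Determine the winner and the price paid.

I pays £7,802

Bids ranked: 8,091 (I) > 7,782 (F) > 1,160 (G) > 535 (H)
I has the top bid at or above the reserve (£8,091).
max(second-highest £7,782, reserve £7,802) = £7,802.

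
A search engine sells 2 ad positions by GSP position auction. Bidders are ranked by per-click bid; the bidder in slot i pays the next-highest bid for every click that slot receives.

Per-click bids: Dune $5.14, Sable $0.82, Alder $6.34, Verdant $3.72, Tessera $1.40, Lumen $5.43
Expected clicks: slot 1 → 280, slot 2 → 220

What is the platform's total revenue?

Total revenue: $2651.20

Sorting advertisers: $6.34 (Alder) > $5.43 (Lumen) > $5.14 (Dune) > …
Slot 1: Alder pays $5.43 × 280 = $1520.40
Slot 2: Lumen pays $5.14 × 220 = $1130.80
Total = $2651.20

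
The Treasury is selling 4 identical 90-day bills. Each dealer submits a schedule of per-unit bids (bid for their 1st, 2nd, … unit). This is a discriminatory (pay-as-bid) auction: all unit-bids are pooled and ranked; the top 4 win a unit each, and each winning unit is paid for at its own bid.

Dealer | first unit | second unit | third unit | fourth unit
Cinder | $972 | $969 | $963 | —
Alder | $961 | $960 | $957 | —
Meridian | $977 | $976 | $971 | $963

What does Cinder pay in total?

All unit-bids, highest first — top 4: 977 (Meridian-1), 976 (Meridian-2), 972 (Cinder-1), 971 (Meridian-3)
Next rejected bid: $969 (not a price — pay-as-bid).
Cinder's winning unit-bids: 972 = $972.

Cinder pays $972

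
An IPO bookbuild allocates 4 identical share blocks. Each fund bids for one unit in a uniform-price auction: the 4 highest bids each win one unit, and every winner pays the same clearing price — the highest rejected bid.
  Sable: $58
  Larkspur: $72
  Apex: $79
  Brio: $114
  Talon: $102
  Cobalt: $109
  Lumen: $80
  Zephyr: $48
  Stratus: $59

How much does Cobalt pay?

Sorting: 114 (Brio), 109 (Cobalt), 102 (Talon), 80 (Lumen), 79 (Apex), 72 (Larkspur), …
Winners (4 units): Brio, Cobalt, Talon, Lumen.
First losing bid is Apex's $79, which sets the uniform price.
Cobalt wins → pays $79.

Cobalt pays $79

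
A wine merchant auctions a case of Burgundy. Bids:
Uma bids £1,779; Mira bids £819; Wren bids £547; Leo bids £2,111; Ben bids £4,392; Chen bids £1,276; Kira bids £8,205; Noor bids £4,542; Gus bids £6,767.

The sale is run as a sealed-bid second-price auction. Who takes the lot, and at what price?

Kira pays £6,767

Sorting bids: 8,205 (Kira) > 6,767 (Gus) > 4,542 (Noor) > 4,392 (Ben) > 2,111 (Leo) > 1,779 (Uma) > …
Kira wins with the highest bid; price is set by the runner-up at £6,767.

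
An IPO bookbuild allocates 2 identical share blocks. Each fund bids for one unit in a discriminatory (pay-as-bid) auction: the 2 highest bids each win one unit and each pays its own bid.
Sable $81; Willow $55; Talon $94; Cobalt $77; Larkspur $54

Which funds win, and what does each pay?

Sorting: 94 (Talon), 81 (Sable), 77 (Cobalt), 55 (Willow), …
Winners (2 units): Talon, Sable.
Each winner pays its own bid: Talon $94, Sable $81.

Talon $94, Sable $81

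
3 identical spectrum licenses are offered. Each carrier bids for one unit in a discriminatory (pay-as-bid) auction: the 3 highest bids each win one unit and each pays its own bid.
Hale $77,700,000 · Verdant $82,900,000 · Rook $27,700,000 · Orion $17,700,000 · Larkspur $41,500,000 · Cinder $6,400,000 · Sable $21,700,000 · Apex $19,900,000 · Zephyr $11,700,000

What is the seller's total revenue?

Bids ranked high→low: 82,900,000 (Verdant), 77,700,000 (Hale), 41,500,000 (Larkspur), 27,700,000 (Rook), 21,700,000 (Sable), …
Top 3: Verdant, Hale, Larkspur.
Total revenue = 82,900,000 + 77,700,000 + 41,500,000 = $202,100,000.

Total revenue: $202,100,000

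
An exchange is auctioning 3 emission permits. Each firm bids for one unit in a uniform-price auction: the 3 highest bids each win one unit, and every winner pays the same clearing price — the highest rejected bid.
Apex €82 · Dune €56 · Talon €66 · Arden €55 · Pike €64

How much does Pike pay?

Bids ranked high→low: 82 (Apex), 66 (Talon), 64 (Pike), 56 (Dune), 55 (Arden)
Winners (3 units): Apex, Talon, Pike.
Clearing price = highest rejected bid = €56.
Pike wins → pays €56.

Pike pays €56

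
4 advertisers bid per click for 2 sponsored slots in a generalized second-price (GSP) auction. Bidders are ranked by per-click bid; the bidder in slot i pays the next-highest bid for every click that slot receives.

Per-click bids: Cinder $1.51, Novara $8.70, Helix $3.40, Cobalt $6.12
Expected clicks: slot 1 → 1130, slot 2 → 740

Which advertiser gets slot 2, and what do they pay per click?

Cobalt; $3.40 per click

Sorting advertisers: $8.70 (Novara) > $6.12 (Cobalt) > $3.40 (Helix) > …
Slot 2 goes to the second-ranked bidder, Cobalt, who pays the next bid down: $3.40/click.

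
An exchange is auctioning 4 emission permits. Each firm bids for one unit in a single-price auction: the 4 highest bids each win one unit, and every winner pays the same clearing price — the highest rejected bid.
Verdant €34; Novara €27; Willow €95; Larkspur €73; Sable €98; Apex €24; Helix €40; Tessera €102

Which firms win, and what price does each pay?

Tessera, Sable, Willow, Larkspur; each pays €40

Sorting: 102 (Tessera), 98 (Sable), 95 (Willow), 73 (Larkspur), 40 (Helix), 34 (Verdant), …
Winners (4 units): Tessera, Sable, Willow, Larkspur.
Clearing price = highest rejected bid = €40.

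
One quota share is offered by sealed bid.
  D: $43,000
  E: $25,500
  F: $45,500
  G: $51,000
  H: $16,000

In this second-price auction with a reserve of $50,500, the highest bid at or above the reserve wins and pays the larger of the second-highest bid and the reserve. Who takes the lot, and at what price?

G pays $50,500

Second-price auction with a reserve of $50,500: the highest bid at or above the reserve wins and pays the larger of the second-highest bid and the reserve.
Bids ranked: 51,000 (G) > 45,500 (F) > 43,000 (D) > 25,500 (E) > 16,000 (H)
Highest eligible bid: G at $51,000.
Second-highest bid $45,500 is below the reserve $50,500, so the reserve binds → payment $50,500.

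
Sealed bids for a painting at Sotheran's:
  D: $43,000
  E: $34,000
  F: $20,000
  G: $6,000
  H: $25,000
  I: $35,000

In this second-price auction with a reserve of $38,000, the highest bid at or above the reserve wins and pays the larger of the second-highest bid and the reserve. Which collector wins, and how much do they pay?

D pays $38,000

Bids in order: 43,000 (D) > 35,000 (I) > 34,000 (E) > 25,000 (H) > 20,000 (F) > 6,000 (G)
Highest eligible bid: D at $43,000.
Second-highest bid $35,000 is below the reserve $38,000, so the reserve binds → payment $38,000.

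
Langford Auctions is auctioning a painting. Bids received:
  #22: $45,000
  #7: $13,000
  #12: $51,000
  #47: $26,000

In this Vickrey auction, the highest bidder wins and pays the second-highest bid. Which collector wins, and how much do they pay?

Bids in order: 51,000 (#12) > 45,000 (#22) > 26,000 (#47) > 13,000 (#7)
#12 wins with the highest bid; price is set by the runner-up at $45,000.

#12 pays $45,000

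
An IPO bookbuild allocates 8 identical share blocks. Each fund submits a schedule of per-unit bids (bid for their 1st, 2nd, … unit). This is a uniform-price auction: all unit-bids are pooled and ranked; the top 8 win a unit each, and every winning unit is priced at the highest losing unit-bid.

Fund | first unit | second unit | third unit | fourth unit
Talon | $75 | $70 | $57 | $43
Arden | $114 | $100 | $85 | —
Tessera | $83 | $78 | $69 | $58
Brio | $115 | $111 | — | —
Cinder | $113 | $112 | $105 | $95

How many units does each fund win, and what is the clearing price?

Merging the schedules and taking the best 8: 115 (Brio-1), 114 (Arden-1), 113 (Cinder-1), 112 (Cinder-2), 111 (Brio-2), 105 (Cinder-3), 100 (Arden-2), 95 (Cinder-4)
The (k+1)-th unit-bid is $85.
Allocation: Arden 2, Brio 2, Cinder 4.

Arden 2, Brio 2, Cinder 4; clearing price $85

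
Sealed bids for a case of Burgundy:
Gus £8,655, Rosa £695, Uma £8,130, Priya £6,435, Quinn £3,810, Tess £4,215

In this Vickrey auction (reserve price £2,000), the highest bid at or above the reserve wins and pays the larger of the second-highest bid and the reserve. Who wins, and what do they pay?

Bids in order: 8,655 (Gus) > 8,130 (Uma) > 6,435 (Priya) > 4,215 (Tess) > 3,810 (Quinn) > 695 (Rosa)
Highest eligible bid: Gus at £8,655.
max(second-highest £8,130, reserve £2,000) = £8,130; the reserve does not bind.

Gus pays £8,130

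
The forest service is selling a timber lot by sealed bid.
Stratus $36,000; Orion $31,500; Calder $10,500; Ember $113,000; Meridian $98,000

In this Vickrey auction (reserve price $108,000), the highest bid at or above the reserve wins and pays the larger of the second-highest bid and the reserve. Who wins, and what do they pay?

Ember pays $108,000

Bids ranked: 113,000 (Ember) > 98,000 (Meridian) > 36,000 (Stratus) > 31,500 (Orion) > 10,500 (Calder)
Highest eligible bid: Ember at $113,000.
Second-highest bid $98,000 is below the reserve $108,000, so the reserve binds → payment $108,000.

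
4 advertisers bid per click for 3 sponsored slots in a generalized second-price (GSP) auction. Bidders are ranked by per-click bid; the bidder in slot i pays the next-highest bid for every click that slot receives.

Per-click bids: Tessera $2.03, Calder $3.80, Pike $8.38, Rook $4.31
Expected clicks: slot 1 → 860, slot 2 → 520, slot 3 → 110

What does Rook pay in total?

Rook pays $1976.00

Sorting advertisers: $8.38 (Pike) > $4.31 (Rook) > $3.80 (Calder) > $2.03 (Tessera)
Rook holds slot 2 → pays next bid $3.80 × 520 clicks = $1976.00.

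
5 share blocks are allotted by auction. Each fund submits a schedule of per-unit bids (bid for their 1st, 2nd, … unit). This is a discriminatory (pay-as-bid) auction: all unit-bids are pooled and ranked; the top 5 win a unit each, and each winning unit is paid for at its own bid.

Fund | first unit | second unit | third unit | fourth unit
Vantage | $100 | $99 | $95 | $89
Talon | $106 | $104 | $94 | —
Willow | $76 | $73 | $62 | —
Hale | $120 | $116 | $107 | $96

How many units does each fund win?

Hale 3, Talon 2

All unit-bids, highest first — top 5: 120 (Hale-1), 116 (Hale-2), 107 (Hale-3), 106 (Talon-1), 104 (Talon-2)
Next rejected bid: $100 (not a price — pay-as-bid).
Allocation: Hale 3, Talon 2.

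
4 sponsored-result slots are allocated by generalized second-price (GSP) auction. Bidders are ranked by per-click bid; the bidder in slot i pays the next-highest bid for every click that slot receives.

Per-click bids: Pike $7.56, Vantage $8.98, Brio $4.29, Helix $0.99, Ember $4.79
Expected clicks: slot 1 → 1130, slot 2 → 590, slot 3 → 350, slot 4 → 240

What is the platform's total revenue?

Total revenue: $13108.00

Sorting advertisers: $8.98 (Vantage) > $7.56 (Pike) > $4.79 (Ember) > $4.29 (Brio) > $0.99 (Helix)
Slot 1: Vantage pays $7.56 × 1130 = $8542.80
Slot 2: Pike pays $4.79 × 590 = $2826.10
Slot 3: Ember pays $4.29 × 350 = $1501.50
Slot 4: Brio pays $0.99 × 240 = $237.60
Total = $13108.00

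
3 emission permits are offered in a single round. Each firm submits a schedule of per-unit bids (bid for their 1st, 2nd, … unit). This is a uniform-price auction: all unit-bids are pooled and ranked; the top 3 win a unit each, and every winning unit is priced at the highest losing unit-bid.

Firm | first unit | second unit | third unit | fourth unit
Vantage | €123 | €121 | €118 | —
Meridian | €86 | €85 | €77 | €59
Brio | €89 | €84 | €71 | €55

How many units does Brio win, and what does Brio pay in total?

Pooled unit-bids ranked (top 3): 123 (Vantage-1), 121 (Vantage-2), 118 (Vantage-3)
Highest rejected unit-bid = €89.
Brio wins 0 unit(s) at €89 each.

Brio: 0 units, pays €0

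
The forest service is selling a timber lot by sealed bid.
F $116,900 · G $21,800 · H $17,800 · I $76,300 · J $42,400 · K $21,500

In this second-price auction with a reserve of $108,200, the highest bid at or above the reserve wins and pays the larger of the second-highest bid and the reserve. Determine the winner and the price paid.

Rule: the highest bid at or above the reserve wins and pays the larger of the second-highest bid and the reserve.
Bids in order: 116,900 (F) > 76,300 (I) > 42,400 (J) > 21,800 (G) > 21,500 (K) > 17,800 (H)
Highest eligible bid: F at $116,900.
max(second-highest $76,300, reserve $108,200) = $108,200.

F pays $108,200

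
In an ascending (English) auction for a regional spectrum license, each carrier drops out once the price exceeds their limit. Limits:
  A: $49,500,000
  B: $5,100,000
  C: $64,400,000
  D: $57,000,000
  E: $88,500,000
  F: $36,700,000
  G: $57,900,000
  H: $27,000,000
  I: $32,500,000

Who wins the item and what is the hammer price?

Rule: the price rises until one bidder remains; the winner pays the price at which the last rival dropped out.
Limits ranked: 88,500,000 (E) > 64,400,000 (C) > 57,900,000 (G) > 57,000,000 (D) > 49,500,000 (A) > 36,700,000 (F) > …
Once the price passes $64,400,000, only E is left; the hammer falls at C's limit of $64,400,000.

E wins at $64,400,000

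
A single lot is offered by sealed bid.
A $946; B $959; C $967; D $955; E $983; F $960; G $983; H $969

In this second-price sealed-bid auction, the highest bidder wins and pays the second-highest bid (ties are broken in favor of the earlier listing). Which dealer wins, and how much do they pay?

E pays $983

Bids ranked: 983 (E) > 983 (G) > 969 (H) > 967 (C) > 960 (F) > 959 (B) > …
Tie at $983 → E wins by tie-break.
Second-price: E pays G's bid of $983.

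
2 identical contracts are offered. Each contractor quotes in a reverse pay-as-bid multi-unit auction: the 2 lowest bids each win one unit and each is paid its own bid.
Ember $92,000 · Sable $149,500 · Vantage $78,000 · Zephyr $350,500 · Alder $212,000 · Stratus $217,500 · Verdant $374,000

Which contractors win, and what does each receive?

Bids ranked low→high: 78,000 (Vantage), 92,000 (Ember), 149,500 (Sable), 212,000 (Alder), …
Winners (2 units): Vantage, Ember.
Each winner is paid its own bid: Vantage $78,000, Ember $92,000.

Vantage $78,000, Ember $92,000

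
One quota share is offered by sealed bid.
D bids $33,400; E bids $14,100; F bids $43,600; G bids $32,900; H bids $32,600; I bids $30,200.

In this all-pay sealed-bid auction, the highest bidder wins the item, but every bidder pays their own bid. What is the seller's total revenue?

Total revenue: $186,800

Rule: the highest bidder wins the item, but every bidder pays their own bid.
Bids in order: 43,600 (F) > 33,400 (D) > 32,900 (G) > 32,600 (H) > 30,200 (I) > 14,100 (E)
F wins with the top bid; all bids are sunk regardless.
Every bidder forfeits their bid regardless of winning.
Revenue = 33,400 + 14,100 + 43,600 + 32,900 + 32,600 + 30,200 = $186,800.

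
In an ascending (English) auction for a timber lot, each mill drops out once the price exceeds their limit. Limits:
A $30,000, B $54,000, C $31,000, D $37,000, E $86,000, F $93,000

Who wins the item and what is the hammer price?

Ascending (English) auction: the price rises until one bidder remains; the winner pays the price at which the last rival dropped out.
Limits in order: 93,000 (F) > 86,000 (E) > 54,000 (B) > 37,000 (D) > 31,000 (C) > 30,000 (A)
Bidding ends when E exits at $86,000; F takes it.

F wins at $86,000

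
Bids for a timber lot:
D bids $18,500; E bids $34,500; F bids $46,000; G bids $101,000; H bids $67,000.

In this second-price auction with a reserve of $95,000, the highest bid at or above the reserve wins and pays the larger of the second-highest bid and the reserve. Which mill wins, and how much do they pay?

Bids ranked: 101,000 (G) > 67,000 (H) > 46,000 (F) > 34,500 (E) > 18,500 (D)
Highest eligible bid: G at $101,000.
Second-highest bid $67,000 is below the reserve $95,000, so the reserve binds → payment $95,000.

G pays $95,000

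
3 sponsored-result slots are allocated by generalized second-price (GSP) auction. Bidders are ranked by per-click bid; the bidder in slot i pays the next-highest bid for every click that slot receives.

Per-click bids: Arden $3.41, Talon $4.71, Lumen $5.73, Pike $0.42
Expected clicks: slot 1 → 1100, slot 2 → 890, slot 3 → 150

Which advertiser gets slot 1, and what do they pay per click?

Lumen; $4.71 per click

Sorting advertisers: $5.73 (Lumen) > $4.71 (Talon) > $3.41 (Arden) > $0.42 (Pike)
Slot 1 goes to the first-ranked bidder, Lumen, who pays the next bid down: $4.71/click.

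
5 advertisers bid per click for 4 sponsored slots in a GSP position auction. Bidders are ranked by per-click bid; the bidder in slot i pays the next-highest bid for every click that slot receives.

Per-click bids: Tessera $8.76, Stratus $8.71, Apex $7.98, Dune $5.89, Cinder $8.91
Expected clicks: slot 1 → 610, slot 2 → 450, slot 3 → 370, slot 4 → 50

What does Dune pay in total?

Dune pays $0.00

Per-click bids in order: $8.91 (Cinder) > $8.76 (Tessera) > $8.71 (Stratus) > $7.98 (Apex) > $5.89 (Dune)
Dune ranks below slot 4 → no slot, pays nothing.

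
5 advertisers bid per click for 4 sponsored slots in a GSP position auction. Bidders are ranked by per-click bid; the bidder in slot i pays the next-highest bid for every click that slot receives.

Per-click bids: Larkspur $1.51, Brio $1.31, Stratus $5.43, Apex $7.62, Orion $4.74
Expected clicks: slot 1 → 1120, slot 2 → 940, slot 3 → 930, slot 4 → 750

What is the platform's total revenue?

Total revenue: $12924.00

Per-click bids in order: $7.62 (Apex) > $5.43 (Stratus) > $4.74 (Orion) > $1.51 (Larkspur) > $1.31 (Brio)
Slot 1: Apex pays $5.43 × 1120 = $6081.60
Slot 2: Stratus pays $4.74 × 940 = $4455.60
Slot 3: Orion pays $1.51 × 930 = $1404.30
Slot 4: Larkspur pays $1.31 × 750 = $982.50
Total = $12924.00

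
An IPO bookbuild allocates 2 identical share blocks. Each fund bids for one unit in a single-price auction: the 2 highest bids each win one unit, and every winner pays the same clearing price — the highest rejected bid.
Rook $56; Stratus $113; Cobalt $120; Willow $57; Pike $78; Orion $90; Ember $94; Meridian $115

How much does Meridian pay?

Ordering the bids: 120 (Cobalt), 115 (Meridian), 113 (Stratus), 94 (Ember), …
Top 2: Cobalt, Meridian.
First losing bid is Stratus's $113, which sets the uniform price.
Meridian wins → pays $113.

Meridian pays $113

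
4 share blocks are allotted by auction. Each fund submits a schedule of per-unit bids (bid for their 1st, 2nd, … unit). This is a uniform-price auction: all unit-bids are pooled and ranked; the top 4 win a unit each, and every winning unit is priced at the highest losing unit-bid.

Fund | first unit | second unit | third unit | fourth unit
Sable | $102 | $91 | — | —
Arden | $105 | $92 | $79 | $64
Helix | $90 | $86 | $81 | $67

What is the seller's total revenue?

Total revenue: $360

Merging the schedules and taking the best 4: 105 (Arden-1), 102 (Sable-1), 92 (Arden-2), 91 (Sable-2)
First bid not allocated: $90.
Allocation: Arden 2, Sable 2. Every unit priced at $90.
Revenue = 4 × 90 = $360.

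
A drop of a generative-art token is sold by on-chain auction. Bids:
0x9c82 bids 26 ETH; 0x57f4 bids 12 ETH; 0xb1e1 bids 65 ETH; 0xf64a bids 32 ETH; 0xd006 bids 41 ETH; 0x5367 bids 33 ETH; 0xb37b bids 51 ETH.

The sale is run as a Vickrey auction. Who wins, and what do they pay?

0xb1e1 pays 51 ETH

Vickrey auction: the highest bidder wins and pays the second-highest bid.
Sorting bids: 65 (0xb1e1) > 51 (0xb37b) > 41 (0xd006) > 33 (0x5367) > 32 (0xf64a) > 26 (0x9c82) > …
0xb1e1 is highest; pays the second-highest bid, 51 ETH.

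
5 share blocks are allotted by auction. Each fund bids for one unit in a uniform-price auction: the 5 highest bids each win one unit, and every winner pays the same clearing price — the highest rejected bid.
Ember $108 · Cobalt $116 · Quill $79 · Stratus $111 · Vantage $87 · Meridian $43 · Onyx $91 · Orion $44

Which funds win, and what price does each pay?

Ordering the bids: 116 (Cobalt), 111 (Stratus), 108 (Ember), 91 (Onyx), 87 (Vantage), 79 (Quill), 44 (Orion), …
Top 5: Cobalt, Stratus, Ember, Onyx, Vantage.
Clearing price = highest rejected bid = $79.

Cobalt, Stratus, Ember, Onyx, Vantage; each pays $79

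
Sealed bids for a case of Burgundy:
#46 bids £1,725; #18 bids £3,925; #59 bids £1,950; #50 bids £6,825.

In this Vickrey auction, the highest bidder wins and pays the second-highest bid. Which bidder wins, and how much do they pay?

Rule: the highest bidder wins and pays the second-highest bid.
Bids in order: 6,825 (#50) > 3,925 (#18) > 1,950 (#59) > 1,725 (#46)
#50 wins with the highest bid; price is set by the runner-up at £3,925.

#50 pays £3,925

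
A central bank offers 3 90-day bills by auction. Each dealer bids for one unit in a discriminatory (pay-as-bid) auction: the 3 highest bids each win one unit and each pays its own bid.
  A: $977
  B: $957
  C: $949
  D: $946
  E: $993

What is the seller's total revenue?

Ordering the bids: 993 (E), 977 (A), 957 (B), 949 (C), 946 (D)
Top 3: E, A, B.
Total revenue = 993 + 977 + 957 = $2,927.

Total revenue: $2,927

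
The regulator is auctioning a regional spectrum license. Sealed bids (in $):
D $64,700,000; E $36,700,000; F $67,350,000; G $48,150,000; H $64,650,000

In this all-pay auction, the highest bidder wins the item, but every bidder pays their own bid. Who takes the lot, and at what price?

All-pay auction: the highest bidder wins the item, but every bidder pays their own bid.
Bids ranked: 67,350,000 (F) > 64,700,000 (D) > 64,650,000 (H) > 48,150,000 (G) > 36,700,000 (E)
F is highest and takes the item; every bidder forfeits their bid.

F pays $67,350,000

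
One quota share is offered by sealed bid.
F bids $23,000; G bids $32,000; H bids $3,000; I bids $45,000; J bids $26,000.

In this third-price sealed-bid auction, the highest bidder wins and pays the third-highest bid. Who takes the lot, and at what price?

I pays $26,000

Sorting bids: 45,000 (I) > 32,000 (G) > 26,000 (J) > 23,000 (F) > 3,000 (H)
I is highest; pays the third-highest bid, $26,000.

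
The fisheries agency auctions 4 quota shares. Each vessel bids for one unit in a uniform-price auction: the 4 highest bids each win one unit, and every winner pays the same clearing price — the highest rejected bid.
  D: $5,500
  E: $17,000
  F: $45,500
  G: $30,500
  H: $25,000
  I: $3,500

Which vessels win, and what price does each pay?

F, G, H, E; each pays $5,500

Bids ranked high→low: 45,500 (F), 30,500 (G), 25,000 (H), 17,000 (E), 5,500 (D), 3,500 (I)
Winners (4 units): F, G, H, E.
First losing bid is D's $5,500, which sets the uniform price.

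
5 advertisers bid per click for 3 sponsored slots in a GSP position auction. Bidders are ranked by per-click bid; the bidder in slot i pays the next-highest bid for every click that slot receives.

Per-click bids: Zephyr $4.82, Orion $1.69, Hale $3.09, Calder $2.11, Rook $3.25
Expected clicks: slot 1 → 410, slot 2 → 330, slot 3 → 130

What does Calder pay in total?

Calder pays $0.00

Sorting advertisers: $4.82 (Zephyr) > $3.25 (Rook) > $3.09 (Hale) > $2.11 (Calder) > …
Calder ranks below slot 3 → no slot, pays nothing.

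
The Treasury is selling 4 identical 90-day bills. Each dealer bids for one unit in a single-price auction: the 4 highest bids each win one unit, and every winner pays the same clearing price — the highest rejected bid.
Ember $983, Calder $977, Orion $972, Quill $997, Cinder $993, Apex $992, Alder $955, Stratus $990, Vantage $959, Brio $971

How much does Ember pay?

Ordering the bids: 997 (Quill), 993 (Cinder), 992 (Apex), 990 (Stratus), 983 (Ember), 977 (Calder), …
Top 4: Quill, Cinder, Apex, Stratus.
Highest unsuccessful bid: $983 → clearing price.
Ember does not win → pays $0.

Ember pays $0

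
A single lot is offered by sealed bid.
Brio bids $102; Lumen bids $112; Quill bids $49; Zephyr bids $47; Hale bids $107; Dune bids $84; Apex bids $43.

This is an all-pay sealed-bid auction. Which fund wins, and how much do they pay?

Rule: the highest bidder wins the item, but every bidder pays their own bid.
Sorting bids: 112 (Lumen) > 107 (Hale) > 102 (Brio) > 84 (Dune) > 49 (Quill) > 47 (Zephyr) > …
Lumen wins with the top bid; all bids are sunk regardless.

Lumen pays $112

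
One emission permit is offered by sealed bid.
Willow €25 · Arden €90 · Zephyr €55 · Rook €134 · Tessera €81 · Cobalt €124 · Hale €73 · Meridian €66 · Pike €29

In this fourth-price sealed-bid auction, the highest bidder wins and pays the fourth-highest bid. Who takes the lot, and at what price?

Bids in order: 134 (Rook) > 124 (Cobalt) > 90 (Arden) > 81 (Tessera) > 73 (Hale) > 66 (Meridian) > …
Rook is highest; pays the fourth-highest bid, €81.

Rook pays €81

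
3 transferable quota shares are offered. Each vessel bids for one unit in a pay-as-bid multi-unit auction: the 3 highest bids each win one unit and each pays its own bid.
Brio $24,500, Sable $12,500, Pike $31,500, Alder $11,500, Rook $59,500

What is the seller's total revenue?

Sorting: 59,500 (Rook), 31,500 (Pike), 24,500 (Brio), 12,500 (Sable), 11,500 (Alder)
The 3 highest are Rook, Pike, Brio.
Total revenue = 59,500 + 31,500 + 24,500 = $115,500.

Total revenue: $115,500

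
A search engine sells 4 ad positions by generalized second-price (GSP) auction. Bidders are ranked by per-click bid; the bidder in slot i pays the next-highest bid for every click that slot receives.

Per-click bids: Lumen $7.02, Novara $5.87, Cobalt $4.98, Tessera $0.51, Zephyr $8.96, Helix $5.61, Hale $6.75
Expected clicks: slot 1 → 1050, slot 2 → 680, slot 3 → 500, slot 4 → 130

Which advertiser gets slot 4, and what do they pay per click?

Per-click bids in order: $8.96 (Zephyr) > $7.02 (Lumen) > $6.75 (Hale) > $5.87 (Novara) > $5.61 (Helix) > …
Slot 4 goes to the fourth-ranked bidder, Novara, who pays the next bid down: $5.61/click.

Novara; $5.61 per click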